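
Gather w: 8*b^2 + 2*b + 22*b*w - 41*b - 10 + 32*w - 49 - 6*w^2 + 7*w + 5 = 8*b^2 - 39*b - 6*w^2 + w*(22*b + 39) - 54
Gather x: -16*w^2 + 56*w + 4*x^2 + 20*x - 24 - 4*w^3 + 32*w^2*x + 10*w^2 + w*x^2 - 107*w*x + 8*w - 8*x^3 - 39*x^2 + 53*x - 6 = -4*w^3 - 6*w^2 + 64*w - 8*x^3 + x^2*(w - 35) + x*(32*w^2 - 107*w + 73) - 30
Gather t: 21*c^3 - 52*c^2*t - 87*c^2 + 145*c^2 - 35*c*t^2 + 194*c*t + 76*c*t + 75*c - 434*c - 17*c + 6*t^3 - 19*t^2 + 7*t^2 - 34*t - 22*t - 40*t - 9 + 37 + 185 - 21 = 21*c^3 + 58*c^2 - 376*c + 6*t^3 + t^2*(-35*c - 12) + t*(-52*c^2 + 270*c - 96) + 192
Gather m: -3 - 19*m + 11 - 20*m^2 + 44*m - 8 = -20*m^2 + 25*m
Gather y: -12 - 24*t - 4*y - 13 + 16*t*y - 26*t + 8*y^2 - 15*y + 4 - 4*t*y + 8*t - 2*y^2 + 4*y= -42*t + 6*y^2 + y*(12*t - 15) - 21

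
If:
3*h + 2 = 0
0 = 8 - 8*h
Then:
No Solution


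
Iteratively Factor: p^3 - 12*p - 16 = (p - 4)*(p^2 + 4*p + 4) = (p - 4)*(p + 2)*(p + 2)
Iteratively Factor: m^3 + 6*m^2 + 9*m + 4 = (m + 4)*(m^2 + 2*m + 1) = (m + 1)*(m + 4)*(m + 1)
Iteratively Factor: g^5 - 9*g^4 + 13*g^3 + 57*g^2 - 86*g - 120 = (g - 3)*(g^4 - 6*g^3 - 5*g^2 + 42*g + 40) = (g - 3)*(g + 2)*(g^3 - 8*g^2 + 11*g + 20) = (g - 5)*(g - 3)*(g + 2)*(g^2 - 3*g - 4) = (g - 5)*(g - 3)*(g + 1)*(g + 2)*(g - 4)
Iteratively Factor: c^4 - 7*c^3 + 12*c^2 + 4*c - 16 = (c - 4)*(c^3 - 3*c^2 + 4) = (c - 4)*(c + 1)*(c^2 - 4*c + 4) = (c - 4)*(c - 2)*(c + 1)*(c - 2)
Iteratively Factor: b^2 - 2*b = (b)*(b - 2)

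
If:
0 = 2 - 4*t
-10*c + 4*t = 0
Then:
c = 1/5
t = 1/2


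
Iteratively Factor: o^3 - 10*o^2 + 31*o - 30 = (o - 3)*(o^2 - 7*o + 10) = (o - 3)*(o - 2)*(o - 5)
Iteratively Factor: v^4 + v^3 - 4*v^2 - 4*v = (v)*(v^3 + v^2 - 4*v - 4) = v*(v - 2)*(v^2 + 3*v + 2) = v*(v - 2)*(v + 1)*(v + 2)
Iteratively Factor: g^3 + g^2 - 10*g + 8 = (g - 2)*(g^2 + 3*g - 4) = (g - 2)*(g + 4)*(g - 1)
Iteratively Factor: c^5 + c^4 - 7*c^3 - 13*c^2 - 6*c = (c + 1)*(c^4 - 7*c^2 - 6*c) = (c + 1)^2*(c^3 - c^2 - 6*c) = c*(c + 1)^2*(c^2 - c - 6) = c*(c - 3)*(c + 1)^2*(c + 2)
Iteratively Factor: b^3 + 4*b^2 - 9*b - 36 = (b - 3)*(b^2 + 7*b + 12) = (b - 3)*(b + 3)*(b + 4)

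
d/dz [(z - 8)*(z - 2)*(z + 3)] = 3*z^2 - 14*z - 14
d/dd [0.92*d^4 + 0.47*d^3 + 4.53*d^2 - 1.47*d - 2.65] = 3.68*d^3 + 1.41*d^2 + 9.06*d - 1.47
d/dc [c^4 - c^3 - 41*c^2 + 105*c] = 4*c^3 - 3*c^2 - 82*c + 105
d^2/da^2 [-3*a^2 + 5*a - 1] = -6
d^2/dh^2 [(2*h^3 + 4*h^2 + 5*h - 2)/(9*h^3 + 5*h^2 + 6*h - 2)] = 2*(234*h^6 + 891*h^5 - 729*h^4 - 389*h^3 + 114*h^2 - 114*h - 16)/(729*h^9 + 1215*h^8 + 2133*h^7 + 1259*h^6 + 882*h^5 - 258*h^4 - 36*h^3 - 156*h^2 + 72*h - 8)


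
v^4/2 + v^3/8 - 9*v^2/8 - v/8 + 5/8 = (v/2 + 1/2)*(v - 1)^2*(v + 5/4)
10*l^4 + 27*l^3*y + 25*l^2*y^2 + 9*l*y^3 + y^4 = (l + y)^2*(2*l + y)*(5*l + y)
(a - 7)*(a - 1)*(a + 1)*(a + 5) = a^4 - 2*a^3 - 36*a^2 + 2*a + 35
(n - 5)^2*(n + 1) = n^3 - 9*n^2 + 15*n + 25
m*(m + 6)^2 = m^3 + 12*m^2 + 36*m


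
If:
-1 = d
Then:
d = -1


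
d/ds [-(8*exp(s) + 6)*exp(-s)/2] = 3*exp(-s)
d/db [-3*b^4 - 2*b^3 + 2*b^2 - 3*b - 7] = -12*b^3 - 6*b^2 + 4*b - 3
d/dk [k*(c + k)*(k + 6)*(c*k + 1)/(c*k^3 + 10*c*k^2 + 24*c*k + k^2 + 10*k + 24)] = (4*c + k^2 + 8*k)/(k^2 + 8*k + 16)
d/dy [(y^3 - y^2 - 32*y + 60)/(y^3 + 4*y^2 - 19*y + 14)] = (5*y^2 + 46*y + 173)/(y^4 + 12*y^3 + 22*y^2 - 84*y + 49)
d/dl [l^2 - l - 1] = 2*l - 1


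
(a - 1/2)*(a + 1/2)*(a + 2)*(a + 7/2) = a^4 + 11*a^3/2 + 27*a^2/4 - 11*a/8 - 7/4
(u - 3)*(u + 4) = u^2 + u - 12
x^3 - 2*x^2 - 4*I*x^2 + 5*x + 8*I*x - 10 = (x - 2)*(x - 5*I)*(x + I)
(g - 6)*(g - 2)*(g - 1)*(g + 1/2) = g^4 - 17*g^3/2 + 31*g^2/2 - 2*g - 6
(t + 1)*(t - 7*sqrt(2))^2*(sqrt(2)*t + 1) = sqrt(2)*t^4 - 27*t^3 + sqrt(2)*t^3 - 27*t^2 + 84*sqrt(2)*t^2 + 98*t + 84*sqrt(2)*t + 98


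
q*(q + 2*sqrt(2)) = q^2 + 2*sqrt(2)*q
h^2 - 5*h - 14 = (h - 7)*(h + 2)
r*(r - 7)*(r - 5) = r^3 - 12*r^2 + 35*r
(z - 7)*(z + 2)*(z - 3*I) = z^3 - 5*z^2 - 3*I*z^2 - 14*z + 15*I*z + 42*I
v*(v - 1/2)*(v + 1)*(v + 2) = v^4 + 5*v^3/2 + v^2/2 - v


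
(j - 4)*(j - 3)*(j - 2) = j^3 - 9*j^2 + 26*j - 24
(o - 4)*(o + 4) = o^2 - 16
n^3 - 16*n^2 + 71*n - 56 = (n - 8)*(n - 7)*(n - 1)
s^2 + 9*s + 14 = (s + 2)*(s + 7)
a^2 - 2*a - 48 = (a - 8)*(a + 6)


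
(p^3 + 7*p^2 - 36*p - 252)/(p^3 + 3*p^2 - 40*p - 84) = (p + 6)/(p + 2)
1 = 1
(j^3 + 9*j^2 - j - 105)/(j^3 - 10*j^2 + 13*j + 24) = (j^2 + 12*j + 35)/(j^2 - 7*j - 8)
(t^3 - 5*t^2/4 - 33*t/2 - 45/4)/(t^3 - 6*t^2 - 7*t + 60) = (t + 3/4)/(t - 4)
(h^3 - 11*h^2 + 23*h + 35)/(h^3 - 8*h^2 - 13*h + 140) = (h + 1)/(h + 4)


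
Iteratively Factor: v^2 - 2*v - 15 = (v - 5)*(v + 3)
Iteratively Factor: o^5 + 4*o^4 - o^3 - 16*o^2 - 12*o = (o + 3)*(o^4 + o^3 - 4*o^2 - 4*o) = o*(o + 3)*(o^3 + o^2 - 4*o - 4) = o*(o - 2)*(o + 3)*(o^2 + 3*o + 2) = o*(o - 2)*(o + 2)*(o + 3)*(o + 1)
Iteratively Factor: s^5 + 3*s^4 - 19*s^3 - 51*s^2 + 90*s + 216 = (s - 3)*(s^4 + 6*s^3 - s^2 - 54*s - 72) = (s - 3)^2*(s^3 + 9*s^2 + 26*s + 24) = (s - 3)^2*(s + 4)*(s^2 + 5*s + 6) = (s - 3)^2*(s + 3)*(s + 4)*(s + 2)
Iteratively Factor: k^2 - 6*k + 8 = (k - 2)*(k - 4)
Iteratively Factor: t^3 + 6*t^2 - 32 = (t + 4)*(t^2 + 2*t - 8) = (t + 4)^2*(t - 2)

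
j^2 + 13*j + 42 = (j + 6)*(j + 7)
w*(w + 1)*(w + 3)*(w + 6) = w^4 + 10*w^3 + 27*w^2 + 18*w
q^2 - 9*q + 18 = (q - 6)*(q - 3)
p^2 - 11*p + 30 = (p - 6)*(p - 5)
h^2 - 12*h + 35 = (h - 7)*(h - 5)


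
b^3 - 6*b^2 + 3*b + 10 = (b - 5)*(b - 2)*(b + 1)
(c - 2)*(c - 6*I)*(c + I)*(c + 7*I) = c^4 - 2*c^3 + 2*I*c^3 + 41*c^2 - 4*I*c^2 - 82*c + 42*I*c - 84*I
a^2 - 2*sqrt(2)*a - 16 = (a - 4*sqrt(2))*(a + 2*sqrt(2))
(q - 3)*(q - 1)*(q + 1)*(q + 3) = q^4 - 10*q^2 + 9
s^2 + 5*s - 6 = (s - 1)*(s + 6)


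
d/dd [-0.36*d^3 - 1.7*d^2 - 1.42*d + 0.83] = -1.08*d^2 - 3.4*d - 1.42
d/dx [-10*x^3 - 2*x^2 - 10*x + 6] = -30*x^2 - 4*x - 10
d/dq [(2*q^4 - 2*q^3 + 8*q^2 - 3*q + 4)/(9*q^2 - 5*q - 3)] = (36*q^5 - 48*q^4 - 4*q^3 + 5*q^2 - 120*q + 29)/(81*q^4 - 90*q^3 - 29*q^2 + 30*q + 9)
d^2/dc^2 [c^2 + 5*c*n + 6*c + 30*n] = 2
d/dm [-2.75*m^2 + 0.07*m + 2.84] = 0.07 - 5.5*m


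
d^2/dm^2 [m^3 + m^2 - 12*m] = 6*m + 2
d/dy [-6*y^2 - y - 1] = -12*y - 1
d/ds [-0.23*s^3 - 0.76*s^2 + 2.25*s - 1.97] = -0.69*s^2 - 1.52*s + 2.25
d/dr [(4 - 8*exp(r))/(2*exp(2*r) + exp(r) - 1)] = 4*exp(r)/(exp(2*r) + 2*exp(r) + 1)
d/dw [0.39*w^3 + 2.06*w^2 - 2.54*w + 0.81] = 1.17*w^2 + 4.12*w - 2.54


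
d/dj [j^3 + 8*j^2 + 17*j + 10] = 3*j^2 + 16*j + 17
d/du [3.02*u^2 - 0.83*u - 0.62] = 6.04*u - 0.83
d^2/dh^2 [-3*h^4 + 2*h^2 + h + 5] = 4 - 36*h^2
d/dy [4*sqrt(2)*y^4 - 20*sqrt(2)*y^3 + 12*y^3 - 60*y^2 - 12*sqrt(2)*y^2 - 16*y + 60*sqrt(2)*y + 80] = 16*sqrt(2)*y^3 - 60*sqrt(2)*y^2 + 36*y^2 - 120*y - 24*sqrt(2)*y - 16 + 60*sqrt(2)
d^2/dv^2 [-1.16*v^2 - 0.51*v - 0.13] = -2.32000000000000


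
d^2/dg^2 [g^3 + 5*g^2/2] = 6*g + 5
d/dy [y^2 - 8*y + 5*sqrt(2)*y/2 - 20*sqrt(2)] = 2*y - 8 + 5*sqrt(2)/2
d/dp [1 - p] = -1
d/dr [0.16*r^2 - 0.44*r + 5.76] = 0.32*r - 0.44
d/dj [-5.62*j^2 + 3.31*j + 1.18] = 3.31 - 11.24*j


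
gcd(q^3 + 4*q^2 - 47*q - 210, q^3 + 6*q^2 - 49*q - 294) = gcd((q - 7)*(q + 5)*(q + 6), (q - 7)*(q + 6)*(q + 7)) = q^2 - q - 42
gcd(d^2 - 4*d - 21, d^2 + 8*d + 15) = d + 3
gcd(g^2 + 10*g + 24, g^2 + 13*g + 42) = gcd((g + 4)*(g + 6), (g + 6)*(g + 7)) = g + 6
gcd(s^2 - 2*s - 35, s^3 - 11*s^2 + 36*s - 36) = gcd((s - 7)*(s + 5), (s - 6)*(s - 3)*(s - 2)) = 1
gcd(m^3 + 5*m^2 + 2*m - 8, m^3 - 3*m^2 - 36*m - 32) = m + 4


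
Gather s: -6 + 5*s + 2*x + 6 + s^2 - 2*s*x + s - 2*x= s^2 + s*(6 - 2*x)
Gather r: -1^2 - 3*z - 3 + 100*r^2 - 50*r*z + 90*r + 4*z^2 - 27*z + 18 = 100*r^2 + r*(90 - 50*z) + 4*z^2 - 30*z + 14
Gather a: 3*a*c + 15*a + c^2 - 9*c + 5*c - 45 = a*(3*c + 15) + c^2 - 4*c - 45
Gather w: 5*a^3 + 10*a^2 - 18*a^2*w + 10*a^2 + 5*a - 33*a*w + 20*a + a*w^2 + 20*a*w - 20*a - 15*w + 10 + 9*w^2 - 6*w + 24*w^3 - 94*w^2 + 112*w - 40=5*a^3 + 20*a^2 + 5*a + 24*w^3 + w^2*(a - 85) + w*(-18*a^2 - 13*a + 91) - 30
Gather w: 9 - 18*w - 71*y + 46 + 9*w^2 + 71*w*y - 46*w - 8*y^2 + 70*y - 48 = 9*w^2 + w*(71*y - 64) - 8*y^2 - y + 7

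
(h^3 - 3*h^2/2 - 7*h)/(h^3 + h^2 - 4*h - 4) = h*(2*h - 7)/(2*(h^2 - h - 2))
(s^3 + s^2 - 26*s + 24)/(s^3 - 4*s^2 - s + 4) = (s + 6)/(s + 1)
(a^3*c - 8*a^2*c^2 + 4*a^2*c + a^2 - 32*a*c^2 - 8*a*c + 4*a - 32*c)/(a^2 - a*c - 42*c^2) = (-a^3*c + 8*a^2*c^2 - 4*a^2*c - a^2 + 32*a*c^2 + 8*a*c - 4*a + 32*c)/(-a^2 + a*c + 42*c^2)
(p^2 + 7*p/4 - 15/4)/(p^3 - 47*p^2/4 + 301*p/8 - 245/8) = 2*(p + 3)/(2*p^2 - 21*p + 49)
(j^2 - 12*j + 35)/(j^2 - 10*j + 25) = (j - 7)/(j - 5)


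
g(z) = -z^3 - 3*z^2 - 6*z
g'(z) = -3*z^2 - 6*z - 6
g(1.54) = -20.01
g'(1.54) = -22.35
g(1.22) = -13.60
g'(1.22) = -17.79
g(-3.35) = 24.03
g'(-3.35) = -19.57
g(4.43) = -172.39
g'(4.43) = -91.45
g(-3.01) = 18.15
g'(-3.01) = -15.12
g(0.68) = -5.78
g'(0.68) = -11.47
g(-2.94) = 17.12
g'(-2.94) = -14.29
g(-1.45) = 5.44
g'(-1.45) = -3.61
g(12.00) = -2232.00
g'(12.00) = -510.00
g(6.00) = -360.00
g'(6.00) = -150.00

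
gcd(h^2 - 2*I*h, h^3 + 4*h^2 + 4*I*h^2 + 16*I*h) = h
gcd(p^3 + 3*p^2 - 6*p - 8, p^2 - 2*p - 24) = p + 4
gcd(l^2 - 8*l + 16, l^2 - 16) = l - 4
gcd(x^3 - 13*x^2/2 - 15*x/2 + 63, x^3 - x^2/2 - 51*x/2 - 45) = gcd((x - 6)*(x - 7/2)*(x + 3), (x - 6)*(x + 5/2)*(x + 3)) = x^2 - 3*x - 18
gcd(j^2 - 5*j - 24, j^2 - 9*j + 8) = j - 8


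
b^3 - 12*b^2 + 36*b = b*(b - 6)^2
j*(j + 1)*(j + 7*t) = j^3 + 7*j^2*t + j^2 + 7*j*t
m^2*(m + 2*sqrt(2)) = m^3 + 2*sqrt(2)*m^2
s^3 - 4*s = s*(s - 2)*(s + 2)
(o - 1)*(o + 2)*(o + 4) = o^3 + 5*o^2 + 2*o - 8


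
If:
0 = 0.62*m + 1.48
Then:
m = -2.39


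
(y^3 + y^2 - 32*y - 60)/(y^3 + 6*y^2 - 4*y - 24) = (y^2 - y - 30)/(y^2 + 4*y - 12)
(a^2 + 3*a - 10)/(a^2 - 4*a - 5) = (-a^2 - 3*a + 10)/(-a^2 + 4*a + 5)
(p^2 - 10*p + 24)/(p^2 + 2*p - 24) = (p - 6)/(p + 6)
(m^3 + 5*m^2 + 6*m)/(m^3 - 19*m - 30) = m/(m - 5)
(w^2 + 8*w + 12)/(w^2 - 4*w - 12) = (w + 6)/(w - 6)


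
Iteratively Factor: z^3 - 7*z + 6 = (z - 2)*(z^2 + 2*z - 3) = (z - 2)*(z - 1)*(z + 3)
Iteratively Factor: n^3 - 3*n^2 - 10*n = (n - 5)*(n^2 + 2*n) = n*(n - 5)*(n + 2)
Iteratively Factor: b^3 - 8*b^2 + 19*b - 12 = (b - 4)*(b^2 - 4*b + 3) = (b - 4)*(b - 3)*(b - 1)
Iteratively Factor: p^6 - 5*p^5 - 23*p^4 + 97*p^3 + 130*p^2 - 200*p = (p + 2)*(p^5 - 7*p^4 - 9*p^3 + 115*p^2 - 100*p) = p*(p + 2)*(p^4 - 7*p^3 - 9*p^2 + 115*p - 100) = p*(p - 1)*(p + 2)*(p^3 - 6*p^2 - 15*p + 100) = p*(p - 5)*(p - 1)*(p + 2)*(p^2 - p - 20) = p*(p - 5)*(p - 1)*(p + 2)*(p + 4)*(p - 5)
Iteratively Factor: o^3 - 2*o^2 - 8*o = (o)*(o^2 - 2*o - 8) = o*(o + 2)*(o - 4)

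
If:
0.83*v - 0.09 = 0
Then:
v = 0.11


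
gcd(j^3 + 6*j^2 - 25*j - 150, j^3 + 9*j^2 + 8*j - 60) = j^2 + 11*j + 30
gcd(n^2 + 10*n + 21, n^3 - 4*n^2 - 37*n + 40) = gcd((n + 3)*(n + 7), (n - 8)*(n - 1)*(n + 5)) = 1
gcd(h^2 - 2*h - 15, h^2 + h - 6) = h + 3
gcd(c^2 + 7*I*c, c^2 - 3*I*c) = c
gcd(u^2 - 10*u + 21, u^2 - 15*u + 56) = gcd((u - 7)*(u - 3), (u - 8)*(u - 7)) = u - 7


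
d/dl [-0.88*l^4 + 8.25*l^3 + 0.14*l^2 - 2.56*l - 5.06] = -3.52*l^3 + 24.75*l^2 + 0.28*l - 2.56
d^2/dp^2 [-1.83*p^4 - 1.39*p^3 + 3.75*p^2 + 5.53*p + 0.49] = -21.96*p^2 - 8.34*p + 7.5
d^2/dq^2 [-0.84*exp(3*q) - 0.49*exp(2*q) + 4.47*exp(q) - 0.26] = (-7.56*exp(2*q) - 1.96*exp(q) + 4.47)*exp(q)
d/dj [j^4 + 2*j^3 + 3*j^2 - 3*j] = 4*j^3 + 6*j^2 + 6*j - 3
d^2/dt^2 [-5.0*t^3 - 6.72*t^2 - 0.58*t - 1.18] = -30.0*t - 13.44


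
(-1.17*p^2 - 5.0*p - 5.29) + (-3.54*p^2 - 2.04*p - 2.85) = -4.71*p^2 - 7.04*p - 8.14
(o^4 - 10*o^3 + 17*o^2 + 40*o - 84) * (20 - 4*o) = -4*o^5 + 60*o^4 - 268*o^3 + 180*o^2 + 1136*o - 1680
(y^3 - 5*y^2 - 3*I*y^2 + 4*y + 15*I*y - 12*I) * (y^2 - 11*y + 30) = y^5 - 16*y^4 - 3*I*y^4 + 89*y^3 + 48*I*y^3 - 194*y^2 - 267*I*y^2 + 120*y + 582*I*y - 360*I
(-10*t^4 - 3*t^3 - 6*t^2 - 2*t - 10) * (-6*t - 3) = 60*t^5 + 48*t^4 + 45*t^3 + 30*t^2 + 66*t + 30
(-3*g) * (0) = 0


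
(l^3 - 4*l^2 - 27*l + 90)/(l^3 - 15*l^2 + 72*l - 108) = (l + 5)/(l - 6)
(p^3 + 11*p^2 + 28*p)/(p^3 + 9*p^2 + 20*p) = (p + 7)/(p + 5)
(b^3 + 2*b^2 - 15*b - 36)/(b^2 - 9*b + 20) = (b^2 + 6*b + 9)/(b - 5)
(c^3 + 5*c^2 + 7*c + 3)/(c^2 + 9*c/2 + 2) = 2*(c^3 + 5*c^2 + 7*c + 3)/(2*c^2 + 9*c + 4)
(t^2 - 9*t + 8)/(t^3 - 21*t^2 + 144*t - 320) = (t - 1)/(t^2 - 13*t + 40)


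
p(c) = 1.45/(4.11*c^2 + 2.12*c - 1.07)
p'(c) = 1.45*(-8.22*c - 2.12)/(4.11*c^2 + 2.12*c - 1.07)^2 = (-11.919*c - 3.074)/(4.11*c^2 + 2.12*c - 1.07)^2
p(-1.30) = 0.46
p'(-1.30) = 1.28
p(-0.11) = -1.16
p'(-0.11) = -1.12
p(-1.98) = 0.13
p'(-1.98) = 0.17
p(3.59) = 0.02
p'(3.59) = -0.01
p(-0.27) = -1.08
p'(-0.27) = 0.08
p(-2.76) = 0.06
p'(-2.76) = 0.05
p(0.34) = 11.52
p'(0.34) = -449.48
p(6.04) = 0.01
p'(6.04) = -0.00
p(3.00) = 0.03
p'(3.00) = -0.02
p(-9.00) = 0.00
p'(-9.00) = 0.00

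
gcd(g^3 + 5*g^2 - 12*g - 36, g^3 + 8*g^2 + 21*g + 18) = g + 2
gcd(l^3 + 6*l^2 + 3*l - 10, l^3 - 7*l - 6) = l + 2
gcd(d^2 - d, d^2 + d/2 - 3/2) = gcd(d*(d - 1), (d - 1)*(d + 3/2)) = d - 1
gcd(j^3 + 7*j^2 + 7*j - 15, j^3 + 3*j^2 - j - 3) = j^2 + 2*j - 3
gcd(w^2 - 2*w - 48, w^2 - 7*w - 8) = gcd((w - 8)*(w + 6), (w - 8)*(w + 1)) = w - 8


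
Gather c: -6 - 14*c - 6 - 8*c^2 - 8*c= -8*c^2 - 22*c - 12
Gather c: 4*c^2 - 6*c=4*c^2 - 6*c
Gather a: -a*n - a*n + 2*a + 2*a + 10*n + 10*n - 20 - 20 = a*(4 - 2*n) + 20*n - 40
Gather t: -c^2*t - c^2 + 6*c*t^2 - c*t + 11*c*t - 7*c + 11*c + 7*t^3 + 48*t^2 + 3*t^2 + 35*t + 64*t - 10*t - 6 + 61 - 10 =-c^2 + 4*c + 7*t^3 + t^2*(6*c + 51) + t*(-c^2 + 10*c + 89) + 45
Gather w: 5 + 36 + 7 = 48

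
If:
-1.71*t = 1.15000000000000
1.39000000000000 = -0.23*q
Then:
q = -6.04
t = -0.67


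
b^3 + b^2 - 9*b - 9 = (b - 3)*(b + 1)*(b + 3)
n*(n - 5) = n^2 - 5*n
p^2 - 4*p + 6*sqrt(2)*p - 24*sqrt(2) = (p - 4)*(p + 6*sqrt(2))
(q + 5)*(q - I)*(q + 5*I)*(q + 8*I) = q^4 + 5*q^3 + 12*I*q^3 - 27*q^2 + 60*I*q^2 - 135*q + 40*I*q + 200*I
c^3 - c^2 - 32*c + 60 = (c - 5)*(c - 2)*(c + 6)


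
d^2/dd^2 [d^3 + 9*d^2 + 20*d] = 6*d + 18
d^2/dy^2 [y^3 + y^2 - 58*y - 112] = 6*y + 2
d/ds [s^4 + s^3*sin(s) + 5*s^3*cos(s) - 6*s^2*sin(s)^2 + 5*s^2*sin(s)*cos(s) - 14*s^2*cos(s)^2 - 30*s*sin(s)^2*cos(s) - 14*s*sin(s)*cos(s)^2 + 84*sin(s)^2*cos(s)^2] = -5*s^3*sin(s) + s^3*cos(s) + 4*s^3 + 3*s^2*sin(s) + 8*s^2*sin(2*s) + 15*s^2*cos(s) + 5*s^2*cos(2*s) + 15*s*sin(s)/2 + 5*s*sin(2*s) - 45*s*sin(3*s)/2 - 7*s*cos(s)/2 - 8*s*cos(2*s) - 21*s*cos(3*s)/2 - 20*s - 7*sin(s)/2 - 7*sin(3*s)/2 + 42*sin(4*s) - 15*cos(s)/2 + 15*cos(3*s)/2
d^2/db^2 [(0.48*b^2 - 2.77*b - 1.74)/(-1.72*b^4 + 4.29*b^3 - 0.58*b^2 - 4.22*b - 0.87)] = (-8.52019199999999*b^8 + 119.58816*b^7 - 240.786336*b^6 - 20.9087219999998*b^5 + 218.633532*b^4 - 22.226236*b^3 - 91.221588*b^2 + 56.131704*b + 39.151044)/(5.088448*b^12 - 38.074608*b^11 + 100.112772*b^10 - 67.178469*b^9 - 145.350834*b^8 + 215.408334*b^7 + 82.327405*b^6 - 200.03484*b^5 - 58.731612*b^4 + 78.186617*b^3 + 47.79693*b^2 + 9.582354*b + 0.658503)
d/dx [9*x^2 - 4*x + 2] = 18*x - 4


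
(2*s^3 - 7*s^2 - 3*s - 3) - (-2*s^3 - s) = 4*s^3 - 7*s^2 - 2*s - 3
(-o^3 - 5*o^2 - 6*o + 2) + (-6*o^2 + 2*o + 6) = -o^3 - 11*o^2 - 4*o + 8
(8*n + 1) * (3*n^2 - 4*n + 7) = 24*n^3 - 29*n^2 + 52*n + 7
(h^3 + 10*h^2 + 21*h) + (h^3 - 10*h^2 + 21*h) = 2*h^3 + 42*h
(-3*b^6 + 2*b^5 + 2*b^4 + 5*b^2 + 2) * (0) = 0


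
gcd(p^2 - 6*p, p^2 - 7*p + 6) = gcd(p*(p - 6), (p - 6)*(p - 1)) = p - 6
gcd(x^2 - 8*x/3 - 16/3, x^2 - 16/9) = x + 4/3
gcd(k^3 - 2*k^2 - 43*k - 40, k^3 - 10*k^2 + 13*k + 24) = k^2 - 7*k - 8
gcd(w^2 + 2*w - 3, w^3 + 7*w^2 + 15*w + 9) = w + 3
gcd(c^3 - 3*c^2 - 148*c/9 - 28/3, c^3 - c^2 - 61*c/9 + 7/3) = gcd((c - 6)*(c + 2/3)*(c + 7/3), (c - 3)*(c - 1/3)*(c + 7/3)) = c + 7/3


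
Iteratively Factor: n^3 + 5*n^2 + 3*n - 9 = (n + 3)*(n^2 + 2*n - 3) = (n - 1)*(n + 3)*(n + 3)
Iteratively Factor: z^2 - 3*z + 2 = (z - 1)*(z - 2)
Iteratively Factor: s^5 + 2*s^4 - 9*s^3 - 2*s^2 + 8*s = (s - 2)*(s^4 + 4*s^3 - s^2 - 4*s) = (s - 2)*(s + 4)*(s^3 - s) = (s - 2)*(s + 1)*(s + 4)*(s^2 - s) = (s - 2)*(s - 1)*(s + 1)*(s + 4)*(s)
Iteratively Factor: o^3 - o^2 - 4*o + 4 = (o + 2)*(o^2 - 3*o + 2) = (o - 1)*(o + 2)*(o - 2)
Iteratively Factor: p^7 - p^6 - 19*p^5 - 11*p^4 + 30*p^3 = (p - 1)*(p^6 - 19*p^4 - 30*p^3) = (p - 1)*(p + 2)*(p^5 - 2*p^4 - 15*p^3) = (p - 5)*(p - 1)*(p + 2)*(p^4 + 3*p^3) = (p - 5)*(p - 1)*(p + 2)*(p + 3)*(p^3) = p*(p - 5)*(p - 1)*(p + 2)*(p + 3)*(p^2) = p^2*(p - 5)*(p - 1)*(p + 2)*(p + 3)*(p)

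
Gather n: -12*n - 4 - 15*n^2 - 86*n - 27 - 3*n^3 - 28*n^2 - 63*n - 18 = -3*n^3 - 43*n^2 - 161*n - 49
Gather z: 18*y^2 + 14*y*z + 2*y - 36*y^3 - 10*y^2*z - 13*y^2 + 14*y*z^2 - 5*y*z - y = -36*y^3 + 5*y^2 + 14*y*z^2 + y + z*(-10*y^2 + 9*y)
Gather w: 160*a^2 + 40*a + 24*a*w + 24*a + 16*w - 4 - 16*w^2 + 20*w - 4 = 160*a^2 + 64*a - 16*w^2 + w*(24*a + 36) - 8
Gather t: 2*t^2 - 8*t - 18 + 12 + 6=2*t^2 - 8*t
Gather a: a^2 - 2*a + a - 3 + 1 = a^2 - a - 2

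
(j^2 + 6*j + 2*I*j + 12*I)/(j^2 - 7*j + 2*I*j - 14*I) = (j + 6)/(j - 7)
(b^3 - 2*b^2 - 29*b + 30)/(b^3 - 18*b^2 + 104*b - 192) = (b^2 + 4*b - 5)/(b^2 - 12*b + 32)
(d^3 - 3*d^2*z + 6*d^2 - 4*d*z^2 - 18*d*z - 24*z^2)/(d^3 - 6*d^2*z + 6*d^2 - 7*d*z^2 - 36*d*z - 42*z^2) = (-d + 4*z)/(-d + 7*z)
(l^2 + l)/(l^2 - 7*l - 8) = l/(l - 8)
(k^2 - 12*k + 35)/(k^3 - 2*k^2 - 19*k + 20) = (k - 7)/(k^2 + 3*k - 4)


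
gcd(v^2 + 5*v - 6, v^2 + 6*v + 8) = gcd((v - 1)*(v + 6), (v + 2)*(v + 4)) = 1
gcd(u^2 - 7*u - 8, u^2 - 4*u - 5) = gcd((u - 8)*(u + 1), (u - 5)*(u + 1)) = u + 1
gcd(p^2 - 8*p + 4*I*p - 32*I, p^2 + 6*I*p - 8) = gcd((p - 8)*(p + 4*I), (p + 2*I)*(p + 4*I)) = p + 4*I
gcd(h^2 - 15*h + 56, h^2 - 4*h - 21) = h - 7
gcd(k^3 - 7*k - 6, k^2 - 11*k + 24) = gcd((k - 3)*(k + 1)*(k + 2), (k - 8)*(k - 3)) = k - 3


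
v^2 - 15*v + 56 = (v - 8)*(v - 7)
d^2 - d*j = d*(d - j)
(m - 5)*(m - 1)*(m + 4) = m^3 - 2*m^2 - 19*m + 20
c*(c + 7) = c^2 + 7*c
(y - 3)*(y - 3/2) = y^2 - 9*y/2 + 9/2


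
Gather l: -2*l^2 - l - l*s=-2*l^2 + l*(-s - 1)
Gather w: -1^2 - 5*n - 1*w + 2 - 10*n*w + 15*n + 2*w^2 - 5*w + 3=10*n + 2*w^2 + w*(-10*n - 6) + 4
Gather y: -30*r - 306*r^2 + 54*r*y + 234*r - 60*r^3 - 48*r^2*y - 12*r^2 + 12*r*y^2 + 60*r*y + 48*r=-60*r^3 - 318*r^2 + 12*r*y^2 + 252*r + y*(-48*r^2 + 114*r)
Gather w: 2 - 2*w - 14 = -2*w - 12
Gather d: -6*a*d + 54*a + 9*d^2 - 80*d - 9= 54*a + 9*d^2 + d*(-6*a - 80) - 9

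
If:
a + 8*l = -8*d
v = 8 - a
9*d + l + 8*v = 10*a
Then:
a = 8 - v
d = 81/8 - 145*v/64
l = 153*v/64 - 89/8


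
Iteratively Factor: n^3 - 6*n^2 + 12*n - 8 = (n - 2)*(n^2 - 4*n + 4) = (n - 2)^2*(n - 2)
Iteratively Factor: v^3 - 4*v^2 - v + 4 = (v - 1)*(v^2 - 3*v - 4) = (v - 4)*(v - 1)*(v + 1)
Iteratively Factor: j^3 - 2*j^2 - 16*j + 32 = (j + 4)*(j^2 - 6*j + 8) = (j - 2)*(j + 4)*(j - 4)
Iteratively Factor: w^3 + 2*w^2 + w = (w + 1)*(w^2 + w) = (w + 1)^2*(w)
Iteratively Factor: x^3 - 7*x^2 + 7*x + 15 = (x + 1)*(x^2 - 8*x + 15) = (x - 3)*(x + 1)*(x - 5)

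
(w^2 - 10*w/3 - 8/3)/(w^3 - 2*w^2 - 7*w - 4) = (w + 2/3)/(w^2 + 2*w + 1)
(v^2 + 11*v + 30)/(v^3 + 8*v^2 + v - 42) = (v^2 + 11*v + 30)/(v^3 + 8*v^2 + v - 42)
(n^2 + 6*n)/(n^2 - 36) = n/(n - 6)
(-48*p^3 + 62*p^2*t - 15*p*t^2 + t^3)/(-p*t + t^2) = 48*p^2/t - 14*p + t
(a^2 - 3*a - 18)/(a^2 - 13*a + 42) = (a + 3)/(a - 7)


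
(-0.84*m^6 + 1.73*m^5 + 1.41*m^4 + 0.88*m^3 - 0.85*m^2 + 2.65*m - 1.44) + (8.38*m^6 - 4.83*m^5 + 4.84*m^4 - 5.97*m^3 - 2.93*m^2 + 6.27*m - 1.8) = 7.54*m^6 - 3.1*m^5 + 6.25*m^4 - 5.09*m^3 - 3.78*m^2 + 8.92*m - 3.24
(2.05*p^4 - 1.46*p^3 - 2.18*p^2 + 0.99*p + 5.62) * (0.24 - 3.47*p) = -7.1135*p^5 + 5.5582*p^4 + 7.2142*p^3 - 3.9585*p^2 - 19.2638*p + 1.3488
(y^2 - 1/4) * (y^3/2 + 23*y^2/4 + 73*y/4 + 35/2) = y^5/2 + 23*y^4/4 + 145*y^3/8 + 257*y^2/16 - 73*y/16 - 35/8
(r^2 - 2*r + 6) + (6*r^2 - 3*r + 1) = 7*r^2 - 5*r + 7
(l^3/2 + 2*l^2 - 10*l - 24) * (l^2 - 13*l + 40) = l^5/2 - 9*l^4/2 - 16*l^3 + 186*l^2 - 88*l - 960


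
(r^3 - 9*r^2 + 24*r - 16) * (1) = r^3 - 9*r^2 + 24*r - 16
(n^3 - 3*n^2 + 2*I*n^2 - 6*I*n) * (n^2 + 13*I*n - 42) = n^5 - 3*n^4 + 15*I*n^4 - 68*n^3 - 45*I*n^3 + 204*n^2 - 84*I*n^2 + 252*I*n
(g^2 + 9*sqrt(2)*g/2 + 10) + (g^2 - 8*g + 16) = 2*g^2 - 8*g + 9*sqrt(2)*g/2 + 26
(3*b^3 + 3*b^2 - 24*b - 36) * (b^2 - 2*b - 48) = 3*b^5 - 3*b^4 - 174*b^3 - 132*b^2 + 1224*b + 1728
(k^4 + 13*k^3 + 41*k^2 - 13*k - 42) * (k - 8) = k^5 + 5*k^4 - 63*k^3 - 341*k^2 + 62*k + 336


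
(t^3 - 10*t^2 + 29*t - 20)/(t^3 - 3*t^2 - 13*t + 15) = (t - 4)/(t + 3)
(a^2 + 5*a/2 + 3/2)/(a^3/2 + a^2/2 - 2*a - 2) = (2*a + 3)/(a^2 - 4)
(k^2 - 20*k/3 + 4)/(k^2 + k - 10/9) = 3*(k - 6)/(3*k + 5)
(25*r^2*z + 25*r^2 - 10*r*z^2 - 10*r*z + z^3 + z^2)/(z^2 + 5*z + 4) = (25*r^2 - 10*r*z + z^2)/(z + 4)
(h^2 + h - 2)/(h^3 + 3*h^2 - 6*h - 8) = (h^2 + h - 2)/(h^3 + 3*h^2 - 6*h - 8)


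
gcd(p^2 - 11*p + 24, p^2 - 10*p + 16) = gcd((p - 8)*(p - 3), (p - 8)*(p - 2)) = p - 8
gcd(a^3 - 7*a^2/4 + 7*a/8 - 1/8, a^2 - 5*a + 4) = a - 1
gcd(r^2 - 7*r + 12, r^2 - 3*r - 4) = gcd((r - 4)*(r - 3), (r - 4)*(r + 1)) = r - 4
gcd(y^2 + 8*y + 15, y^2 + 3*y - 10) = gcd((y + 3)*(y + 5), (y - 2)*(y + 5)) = y + 5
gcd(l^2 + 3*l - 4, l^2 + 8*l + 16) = l + 4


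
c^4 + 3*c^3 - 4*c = c*(c - 1)*(c + 2)^2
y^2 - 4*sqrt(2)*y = y*(y - 4*sqrt(2))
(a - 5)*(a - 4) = a^2 - 9*a + 20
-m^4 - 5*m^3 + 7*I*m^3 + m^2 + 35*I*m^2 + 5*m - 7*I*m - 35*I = (m + 5)*(m - 7*I)*(I*m - I)*(I*m + I)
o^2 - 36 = (o - 6)*(o + 6)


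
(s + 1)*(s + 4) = s^2 + 5*s + 4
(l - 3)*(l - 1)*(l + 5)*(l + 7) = l^4 + 8*l^3 - 10*l^2 - 104*l + 105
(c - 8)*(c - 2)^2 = c^3 - 12*c^2 + 36*c - 32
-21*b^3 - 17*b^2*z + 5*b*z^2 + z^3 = (-3*b + z)*(b + z)*(7*b + z)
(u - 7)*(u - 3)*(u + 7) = u^3 - 3*u^2 - 49*u + 147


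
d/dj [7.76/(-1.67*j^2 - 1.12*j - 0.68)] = (25.9184*j + 8.6912)/(1.67*j^2 + 1.12*j + 0.68)^2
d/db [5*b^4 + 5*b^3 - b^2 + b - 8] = 20*b^3 + 15*b^2 - 2*b + 1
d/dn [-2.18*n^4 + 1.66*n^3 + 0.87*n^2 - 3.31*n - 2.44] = -8.72*n^3 + 4.98*n^2 + 1.74*n - 3.31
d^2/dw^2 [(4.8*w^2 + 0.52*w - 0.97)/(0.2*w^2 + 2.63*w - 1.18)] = (2.22044604925031e-16*w^4 - 5.008*w^3 + 6.56400000000004*w^2 - 2.32500000000001*w + 2.71795)/(0.008*w^6 + 0.3156*w^5 + 4.00854*w^4 + 14.467367*w^3 - 23.650386*w^2 + 10.986036*w - 1.643032)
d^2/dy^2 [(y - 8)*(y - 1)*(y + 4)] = 6*y - 10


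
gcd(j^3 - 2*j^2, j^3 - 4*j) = j^2 - 2*j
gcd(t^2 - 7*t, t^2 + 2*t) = t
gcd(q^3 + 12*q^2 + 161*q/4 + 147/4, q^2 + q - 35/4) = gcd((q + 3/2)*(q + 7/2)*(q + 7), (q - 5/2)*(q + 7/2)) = q + 7/2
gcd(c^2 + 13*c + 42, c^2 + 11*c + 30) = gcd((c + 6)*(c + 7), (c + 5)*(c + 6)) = c + 6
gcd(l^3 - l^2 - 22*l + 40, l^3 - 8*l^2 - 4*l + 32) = l - 2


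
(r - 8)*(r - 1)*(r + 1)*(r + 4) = r^4 - 4*r^3 - 33*r^2 + 4*r + 32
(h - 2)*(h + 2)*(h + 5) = h^3 + 5*h^2 - 4*h - 20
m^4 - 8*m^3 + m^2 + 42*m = m*(m - 7)*(m - 3)*(m + 2)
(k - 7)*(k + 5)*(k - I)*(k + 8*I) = k^4 - 2*k^3 + 7*I*k^3 - 27*k^2 - 14*I*k^2 - 16*k - 245*I*k - 280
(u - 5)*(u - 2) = u^2 - 7*u + 10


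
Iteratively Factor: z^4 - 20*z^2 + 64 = (z - 2)*(z^3 + 2*z^2 - 16*z - 32) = (z - 2)*(z + 2)*(z^2 - 16) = (z - 4)*(z - 2)*(z + 2)*(z + 4)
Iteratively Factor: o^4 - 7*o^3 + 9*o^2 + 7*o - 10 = (o - 2)*(o^3 - 5*o^2 - o + 5) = (o - 5)*(o - 2)*(o^2 - 1) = (o - 5)*(o - 2)*(o - 1)*(o + 1)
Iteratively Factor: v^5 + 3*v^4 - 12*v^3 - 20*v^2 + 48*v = (v + 4)*(v^4 - v^3 - 8*v^2 + 12*v) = (v - 2)*(v + 4)*(v^3 + v^2 - 6*v) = (v - 2)*(v + 3)*(v + 4)*(v^2 - 2*v) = v*(v - 2)*(v + 3)*(v + 4)*(v - 2)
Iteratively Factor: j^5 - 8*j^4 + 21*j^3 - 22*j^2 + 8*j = (j - 4)*(j^4 - 4*j^3 + 5*j^2 - 2*j) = j*(j - 4)*(j^3 - 4*j^2 + 5*j - 2) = j*(j - 4)*(j - 2)*(j^2 - 2*j + 1) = j*(j - 4)*(j - 2)*(j - 1)*(j - 1)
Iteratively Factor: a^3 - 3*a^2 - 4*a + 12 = (a - 3)*(a^2 - 4) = (a - 3)*(a + 2)*(a - 2)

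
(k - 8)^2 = k^2 - 16*k + 64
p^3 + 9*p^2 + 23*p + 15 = (p + 1)*(p + 3)*(p + 5)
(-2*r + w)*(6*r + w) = -12*r^2 + 4*r*w + w^2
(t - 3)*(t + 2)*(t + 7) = t^3 + 6*t^2 - 13*t - 42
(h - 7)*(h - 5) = h^2 - 12*h + 35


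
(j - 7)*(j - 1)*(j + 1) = j^3 - 7*j^2 - j + 7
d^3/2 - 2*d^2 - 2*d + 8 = (d/2 + 1)*(d - 4)*(d - 2)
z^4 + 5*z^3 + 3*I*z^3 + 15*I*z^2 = z^2*(z + 5)*(z + 3*I)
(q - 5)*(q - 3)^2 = q^3 - 11*q^2 + 39*q - 45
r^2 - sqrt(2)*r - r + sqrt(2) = (r - 1)*(r - sqrt(2))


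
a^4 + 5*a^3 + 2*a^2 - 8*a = a*(a - 1)*(a + 2)*(a + 4)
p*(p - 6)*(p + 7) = p^3 + p^2 - 42*p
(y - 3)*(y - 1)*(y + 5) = y^3 + y^2 - 17*y + 15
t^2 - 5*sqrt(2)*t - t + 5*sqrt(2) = (t - 1)*(t - 5*sqrt(2))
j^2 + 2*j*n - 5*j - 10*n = (j - 5)*(j + 2*n)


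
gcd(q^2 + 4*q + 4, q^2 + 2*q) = q + 2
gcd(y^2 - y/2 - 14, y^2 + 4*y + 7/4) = y + 7/2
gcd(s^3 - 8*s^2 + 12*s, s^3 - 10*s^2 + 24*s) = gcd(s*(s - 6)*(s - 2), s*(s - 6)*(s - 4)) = s^2 - 6*s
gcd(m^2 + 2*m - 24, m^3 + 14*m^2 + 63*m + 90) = m + 6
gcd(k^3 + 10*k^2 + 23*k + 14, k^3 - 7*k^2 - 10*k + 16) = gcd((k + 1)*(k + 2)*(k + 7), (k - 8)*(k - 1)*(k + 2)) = k + 2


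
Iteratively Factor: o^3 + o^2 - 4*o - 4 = (o - 2)*(o^2 + 3*o + 2) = (o - 2)*(o + 2)*(o + 1)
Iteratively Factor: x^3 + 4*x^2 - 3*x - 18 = (x + 3)*(x^2 + x - 6) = (x - 2)*(x + 3)*(x + 3)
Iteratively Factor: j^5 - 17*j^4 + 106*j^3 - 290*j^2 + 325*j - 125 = (j - 1)*(j^4 - 16*j^3 + 90*j^2 - 200*j + 125) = (j - 5)*(j - 1)*(j^3 - 11*j^2 + 35*j - 25) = (j - 5)^2*(j - 1)*(j^2 - 6*j + 5) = (j - 5)^2*(j - 1)^2*(j - 5)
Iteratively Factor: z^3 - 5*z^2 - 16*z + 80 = (z - 4)*(z^2 - z - 20) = (z - 5)*(z - 4)*(z + 4)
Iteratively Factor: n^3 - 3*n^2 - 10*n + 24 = (n - 4)*(n^2 + n - 6) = (n - 4)*(n + 3)*(n - 2)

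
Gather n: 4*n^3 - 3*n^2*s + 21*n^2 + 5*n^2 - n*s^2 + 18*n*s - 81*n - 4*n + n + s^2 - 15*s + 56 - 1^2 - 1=4*n^3 + n^2*(26 - 3*s) + n*(-s^2 + 18*s - 84) + s^2 - 15*s + 54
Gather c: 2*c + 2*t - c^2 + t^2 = -c^2 + 2*c + t^2 + 2*t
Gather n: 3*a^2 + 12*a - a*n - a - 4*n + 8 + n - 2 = 3*a^2 + 11*a + n*(-a - 3) + 6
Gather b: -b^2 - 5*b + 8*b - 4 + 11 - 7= -b^2 + 3*b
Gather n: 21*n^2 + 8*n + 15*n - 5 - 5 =21*n^2 + 23*n - 10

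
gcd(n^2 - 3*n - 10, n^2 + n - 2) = n + 2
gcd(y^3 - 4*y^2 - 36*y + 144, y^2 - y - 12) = y - 4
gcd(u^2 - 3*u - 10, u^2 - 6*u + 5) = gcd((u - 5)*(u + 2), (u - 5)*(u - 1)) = u - 5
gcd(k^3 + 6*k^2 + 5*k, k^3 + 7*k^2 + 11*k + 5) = k^2 + 6*k + 5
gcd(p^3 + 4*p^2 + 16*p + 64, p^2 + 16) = p^2 + 16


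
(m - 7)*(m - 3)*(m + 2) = m^3 - 8*m^2 + m + 42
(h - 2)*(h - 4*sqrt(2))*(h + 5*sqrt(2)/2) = h^3 - 3*sqrt(2)*h^2/2 - 2*h^2 - 20*h + 3*sqrt(2)*h + 40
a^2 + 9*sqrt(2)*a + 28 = (a + 2*sqrt(2))*(a + 7*sqrt(2))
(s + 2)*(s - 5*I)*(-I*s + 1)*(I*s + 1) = s^4 + 2*s^3 - 5*I*s^3 + s^2 - 10*I*s^2 + 2*s - 5*I*s - 10*I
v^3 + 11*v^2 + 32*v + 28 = (v + 2)^2*(v + 7)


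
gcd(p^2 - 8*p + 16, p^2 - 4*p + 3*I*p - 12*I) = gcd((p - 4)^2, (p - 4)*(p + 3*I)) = p - 4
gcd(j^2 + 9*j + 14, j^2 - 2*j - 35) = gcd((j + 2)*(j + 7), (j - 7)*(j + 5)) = 1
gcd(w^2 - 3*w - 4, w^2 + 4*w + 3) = w + 1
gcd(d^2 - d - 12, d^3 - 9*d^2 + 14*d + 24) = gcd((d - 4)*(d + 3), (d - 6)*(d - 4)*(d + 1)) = d - 4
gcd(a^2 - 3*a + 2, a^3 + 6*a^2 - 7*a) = a - 1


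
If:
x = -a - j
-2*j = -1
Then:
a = -x - 1/2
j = 1/2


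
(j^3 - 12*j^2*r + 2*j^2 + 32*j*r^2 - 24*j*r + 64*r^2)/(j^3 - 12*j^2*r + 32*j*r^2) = (j + 2)/j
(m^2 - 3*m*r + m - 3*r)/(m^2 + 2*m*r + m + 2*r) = (m - 3*r)/(m + 2*r)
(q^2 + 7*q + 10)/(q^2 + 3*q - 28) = (q^2 + 7*q + 10)/(q^2 + 3*q - 28)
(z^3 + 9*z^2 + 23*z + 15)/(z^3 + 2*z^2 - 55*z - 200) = (z^2 + 4*z + 3)/(z^2 - 3*z - 40)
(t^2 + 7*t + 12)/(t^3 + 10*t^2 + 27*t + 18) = (t + 4)/(t^2 + 7*t + 6)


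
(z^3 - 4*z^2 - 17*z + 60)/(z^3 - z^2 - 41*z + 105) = (z + 4)/(z + 7)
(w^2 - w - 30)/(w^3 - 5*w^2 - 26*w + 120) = 1/(w - 4)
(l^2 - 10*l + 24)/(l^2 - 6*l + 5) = (l^2 - 10*l + 24)/(l^2 - 6*l + 5)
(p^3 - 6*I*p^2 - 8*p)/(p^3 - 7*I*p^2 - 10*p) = (p - 4*I)/(p - 5*I)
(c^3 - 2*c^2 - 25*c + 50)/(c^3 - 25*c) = (c - 2)/c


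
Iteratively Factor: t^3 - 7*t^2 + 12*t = (t - 3)*(t^2 - 4*t) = (t - 4)*(t - 3)*(t)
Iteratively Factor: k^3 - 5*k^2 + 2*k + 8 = (k - 4)*(k^2 - k - 2) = (k - 4)*(k + 1)*(k - 2)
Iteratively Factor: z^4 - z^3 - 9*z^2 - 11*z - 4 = (z + 1)*(z^3 - 2*z^2 - 7*z - 4) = (z - 4)*(z + 1)*(z^2 + 2*z + 1) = (z - 4)*(z + 1)^2*(z + 1)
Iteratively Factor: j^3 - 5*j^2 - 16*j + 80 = (j - 5)*(j^2 - 16) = (j - 5)*(j - 4)*(j + 4)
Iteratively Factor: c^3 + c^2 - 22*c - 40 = (c + 4)*(c^2 - 3*c - 10) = (c - 5)*(c + 4)*(c + 2)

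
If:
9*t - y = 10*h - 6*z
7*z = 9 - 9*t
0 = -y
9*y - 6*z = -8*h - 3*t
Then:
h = 108/137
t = 18/137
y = 0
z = 153/137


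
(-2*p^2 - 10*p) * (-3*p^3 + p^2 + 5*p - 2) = 6*p^5 + 28*p^4 - 20*p^3 - 46*p^2 + 20*p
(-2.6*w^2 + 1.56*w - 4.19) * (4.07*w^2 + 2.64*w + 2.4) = -10.582*w^4 - 0.5148*w^3 - 19.1749*w^2 - 7.3176*w - 10.056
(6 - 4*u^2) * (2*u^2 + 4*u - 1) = -8*u^4 - 16*u^3 + 16*u^2 + 24*u - 6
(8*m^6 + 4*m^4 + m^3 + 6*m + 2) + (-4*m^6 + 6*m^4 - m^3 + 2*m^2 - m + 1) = 4*m^6 + 10*m^4 + 2*m^2 + 5*m + 3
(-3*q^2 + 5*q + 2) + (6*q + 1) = -3*q^2 + 11*q + 3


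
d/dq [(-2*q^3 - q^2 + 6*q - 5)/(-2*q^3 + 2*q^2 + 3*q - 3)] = (-6*q^4 + 12*q^3 - 27*q^2 + 26*q - 3)/(4*q^6 - 8*q^5 - 8*q^4 + 24*q^3 - 3*q^2 - 18*q + 9)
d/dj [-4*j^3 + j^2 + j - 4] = -12*j^2 + 2*j + 1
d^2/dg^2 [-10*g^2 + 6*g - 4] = -20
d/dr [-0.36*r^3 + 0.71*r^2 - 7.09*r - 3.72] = -1.08*r^2 + 1.42*r - 7.09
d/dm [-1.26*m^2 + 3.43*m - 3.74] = 3.43 - 2.52*m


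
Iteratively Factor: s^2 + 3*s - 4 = (s - 1)*(s + 4)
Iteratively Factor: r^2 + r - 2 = (r + 2)*(r - 1)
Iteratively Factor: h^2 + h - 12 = (h - 3)*(h + 4)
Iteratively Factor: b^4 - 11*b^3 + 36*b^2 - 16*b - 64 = (b - 4)*(b^3 - 7*b^2 + 8*b + 16) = (b - 4)^2*(b^2 - 3*b - 4) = (b - 4)^3*(b + 1)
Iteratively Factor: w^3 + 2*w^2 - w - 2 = (w + 2)*(w^2 - 1) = (w + 1)*(w + 2)*(w - 1)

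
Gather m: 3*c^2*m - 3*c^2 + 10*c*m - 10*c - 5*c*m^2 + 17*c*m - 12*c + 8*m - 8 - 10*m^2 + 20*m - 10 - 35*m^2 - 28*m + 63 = -3*c^2 - 22*c + m^2*(-5*c - 45) + m*(3*c^2 + 27*c) + 45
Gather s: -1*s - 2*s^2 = -2*s^2 - s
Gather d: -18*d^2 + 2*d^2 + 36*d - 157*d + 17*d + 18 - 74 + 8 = -16*d^2 - 104*d - 48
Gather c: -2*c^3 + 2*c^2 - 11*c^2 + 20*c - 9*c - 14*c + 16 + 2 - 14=-2*c^3 - 9*c^2 - 3*c + 4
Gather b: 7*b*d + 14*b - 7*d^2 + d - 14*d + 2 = b*(7*d + 14) - 7*d^2 - 13*d + 2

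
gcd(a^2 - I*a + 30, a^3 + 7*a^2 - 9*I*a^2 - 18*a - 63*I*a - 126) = a - 6*I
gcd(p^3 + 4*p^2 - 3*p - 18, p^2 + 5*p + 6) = p + 3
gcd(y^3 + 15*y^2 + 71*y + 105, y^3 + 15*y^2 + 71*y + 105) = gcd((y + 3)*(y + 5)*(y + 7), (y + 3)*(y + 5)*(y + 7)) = y^3 + 15*y^2 + 71*y + 105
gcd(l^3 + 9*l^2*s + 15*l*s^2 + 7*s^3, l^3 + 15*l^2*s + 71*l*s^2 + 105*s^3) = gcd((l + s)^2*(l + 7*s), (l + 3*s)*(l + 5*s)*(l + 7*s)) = l + 7*s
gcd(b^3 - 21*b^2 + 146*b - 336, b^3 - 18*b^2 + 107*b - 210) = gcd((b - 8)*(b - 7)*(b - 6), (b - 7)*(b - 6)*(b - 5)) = b^2 - 13*b + 42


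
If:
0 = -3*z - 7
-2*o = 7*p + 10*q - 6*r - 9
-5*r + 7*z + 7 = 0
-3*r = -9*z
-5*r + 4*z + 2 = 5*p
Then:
No Solution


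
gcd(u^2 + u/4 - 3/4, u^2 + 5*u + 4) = u + 1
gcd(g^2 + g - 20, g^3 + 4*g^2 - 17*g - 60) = g^2 + g - 20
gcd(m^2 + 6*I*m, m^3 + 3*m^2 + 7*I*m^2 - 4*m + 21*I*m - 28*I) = 1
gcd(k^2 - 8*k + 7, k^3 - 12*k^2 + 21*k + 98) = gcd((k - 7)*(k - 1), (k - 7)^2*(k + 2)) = k - 7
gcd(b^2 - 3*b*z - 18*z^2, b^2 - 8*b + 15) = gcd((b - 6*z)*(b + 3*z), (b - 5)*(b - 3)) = 1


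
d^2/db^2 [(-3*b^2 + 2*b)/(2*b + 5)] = -190/(8*b^3 + 60*b^2 + 150*b + 125)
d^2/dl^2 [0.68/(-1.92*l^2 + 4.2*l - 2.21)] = (5.013504*l^2 - 10.96704*l - 0.68*(3.84*l - 4.2)*(7.68*l - 8.4) + 5.770752)/(1.92*l^2 - 4.2*l + 2.21)^3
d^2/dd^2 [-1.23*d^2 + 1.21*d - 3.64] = -2.46000000000000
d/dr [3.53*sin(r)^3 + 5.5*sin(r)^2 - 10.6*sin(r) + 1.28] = (10.59*sin(r)^2 + 11.0*sin(r) - 10.6)*cos(r)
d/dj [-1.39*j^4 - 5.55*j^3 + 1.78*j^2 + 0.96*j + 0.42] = -5.56*j^3 - 16.65*j^2 + 3.56*j + 0.96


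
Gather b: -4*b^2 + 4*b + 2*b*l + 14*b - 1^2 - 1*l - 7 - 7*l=-4*b^2 + b*(2*l + 18) - 8*l - 8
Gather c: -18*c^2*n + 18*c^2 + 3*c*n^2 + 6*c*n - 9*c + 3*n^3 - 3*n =c^2*(18 - 18*n) + c*(3*n^2 + 6*n - 9) + 3*n^3 - 3*n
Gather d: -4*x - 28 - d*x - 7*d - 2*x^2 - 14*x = d*(-x - 7) - 2*x^2 - 18*x - 28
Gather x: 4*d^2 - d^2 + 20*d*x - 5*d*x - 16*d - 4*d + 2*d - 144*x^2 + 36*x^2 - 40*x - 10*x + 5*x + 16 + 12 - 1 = 3*d^2 - 18*d - 108*x^2 + x*(15*d - 45) + 27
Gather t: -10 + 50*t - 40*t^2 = -40*t^2 + 50*t - 10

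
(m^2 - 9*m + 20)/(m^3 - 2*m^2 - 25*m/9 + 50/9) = 9*(m^2 - 9*m + 20)/(9*m^3 - 18*m^2 - 25*m + 50)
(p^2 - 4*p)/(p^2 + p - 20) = p/(p + 5)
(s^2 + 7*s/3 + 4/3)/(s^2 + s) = (s + 4/3)/s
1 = 1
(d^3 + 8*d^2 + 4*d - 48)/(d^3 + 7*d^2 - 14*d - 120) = (d^2 + 2*d - 8)/(d^2 + d - 20)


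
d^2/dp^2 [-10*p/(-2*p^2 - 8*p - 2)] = 10*(4*p*(p + 2)^2 - (3*p + 4)*(p^2 + 4*p + 1))/(p^2 + 4*p + 1)^3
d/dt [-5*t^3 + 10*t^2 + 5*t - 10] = -15*t^2 + 20*t + 5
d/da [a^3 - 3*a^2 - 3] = 3*a*(a - 2)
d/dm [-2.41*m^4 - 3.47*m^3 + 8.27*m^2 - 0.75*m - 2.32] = -9.64*m^3 - 10.41*m^2 + 16.54*m - 0.75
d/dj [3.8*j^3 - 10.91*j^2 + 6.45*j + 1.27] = 11.4*j^2 - 21.82*j + 6.45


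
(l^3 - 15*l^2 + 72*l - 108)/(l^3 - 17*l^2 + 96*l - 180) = (l - 3)/(l - 5)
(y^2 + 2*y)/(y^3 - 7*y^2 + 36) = y/(y^2 - 9*y + 18)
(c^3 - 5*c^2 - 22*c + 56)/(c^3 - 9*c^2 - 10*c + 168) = (c - 2)/(c - 6)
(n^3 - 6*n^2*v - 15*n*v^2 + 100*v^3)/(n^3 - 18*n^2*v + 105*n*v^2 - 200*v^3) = (-n - 4*v)/(-n + 8*v)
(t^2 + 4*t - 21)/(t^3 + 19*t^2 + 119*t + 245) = (t - 3)/(t^2 + 12*t + 35)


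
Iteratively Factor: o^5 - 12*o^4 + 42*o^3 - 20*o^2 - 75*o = (o - 5)*(o^4 - 7*o^3 + 7*o^2 + 15*o) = o*(o - 5)*(o^3 - 7*o^2 + 7*o + 15) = o*(o - 5)*(o + 1)*(o^2 - 8*o + 15) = o*(o - 5)*(o - 3)*(o + 1)*(o - 5)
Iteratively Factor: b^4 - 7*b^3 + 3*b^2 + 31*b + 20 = (b - 4)*(b^3 - 3*b^2 - 9*b - 5) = (b - 4)*(b + 1)*(b^2 - 4*b - 5) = (b - 4)*(b + 1)^2*(b - 5)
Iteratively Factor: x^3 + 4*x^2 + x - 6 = (x + 2)*(x^2 + 2*x - 3) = (x - 1)*(x + 2)*(x + 3)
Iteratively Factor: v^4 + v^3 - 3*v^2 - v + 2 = (v - 1)*(v^3 + 2*v^2 - v - 2) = (v - 1)*(v + 2)*(v^2 - 1) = (v - 1)*(v + 1)*(v + 2)*(v - 1)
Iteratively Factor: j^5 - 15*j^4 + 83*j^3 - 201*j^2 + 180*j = (j - 3)*(j^4 - 12*j^3 + 47*j^2 - 60*j) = (j - 3)^2*(j^3 - 9*j^2 + 20*j) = j*(j - 3)^2*(j^2 - 9*j + 20) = j*(j - 5)*(j - 3)^2*(j - 4)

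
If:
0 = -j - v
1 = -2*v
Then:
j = 1/2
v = -1/2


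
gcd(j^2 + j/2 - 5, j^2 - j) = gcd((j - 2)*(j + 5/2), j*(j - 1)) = 1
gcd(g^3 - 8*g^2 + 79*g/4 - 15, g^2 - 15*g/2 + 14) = g - 4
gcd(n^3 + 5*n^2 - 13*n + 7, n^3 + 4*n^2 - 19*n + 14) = n^2 + 6*n - 7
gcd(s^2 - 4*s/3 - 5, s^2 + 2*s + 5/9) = s + 5/3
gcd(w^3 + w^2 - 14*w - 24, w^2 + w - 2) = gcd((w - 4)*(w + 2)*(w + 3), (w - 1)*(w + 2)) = w + 2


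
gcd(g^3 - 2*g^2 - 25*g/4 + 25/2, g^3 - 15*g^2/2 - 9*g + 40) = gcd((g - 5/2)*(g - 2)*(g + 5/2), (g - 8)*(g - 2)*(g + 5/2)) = g^2 + g/2 - 5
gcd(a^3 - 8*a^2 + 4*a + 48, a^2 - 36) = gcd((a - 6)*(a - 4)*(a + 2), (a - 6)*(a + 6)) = a - 6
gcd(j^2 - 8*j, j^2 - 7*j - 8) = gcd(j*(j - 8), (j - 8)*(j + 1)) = j - 8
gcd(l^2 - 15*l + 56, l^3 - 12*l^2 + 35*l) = l - 7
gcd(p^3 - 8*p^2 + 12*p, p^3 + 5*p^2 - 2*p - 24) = p - 2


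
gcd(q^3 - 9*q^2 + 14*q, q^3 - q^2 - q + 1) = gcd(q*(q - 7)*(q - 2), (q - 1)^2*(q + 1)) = 1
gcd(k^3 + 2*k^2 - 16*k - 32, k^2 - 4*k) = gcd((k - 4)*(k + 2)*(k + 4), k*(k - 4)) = k - 4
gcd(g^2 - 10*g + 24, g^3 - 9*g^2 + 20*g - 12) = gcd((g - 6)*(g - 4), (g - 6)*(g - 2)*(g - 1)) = g - 6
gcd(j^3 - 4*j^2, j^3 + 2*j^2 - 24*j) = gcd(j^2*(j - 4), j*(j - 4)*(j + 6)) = j^2 - 4*j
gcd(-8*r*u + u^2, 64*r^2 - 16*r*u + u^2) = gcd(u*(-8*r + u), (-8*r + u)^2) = 8*r - u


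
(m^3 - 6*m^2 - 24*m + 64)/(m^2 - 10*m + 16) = m + 4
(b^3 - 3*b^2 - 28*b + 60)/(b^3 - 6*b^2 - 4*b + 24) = (b + 5)/(b + 2)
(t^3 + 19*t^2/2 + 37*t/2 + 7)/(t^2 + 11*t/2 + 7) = (2*t^2 + 15*t + 7)/(2*t + 7)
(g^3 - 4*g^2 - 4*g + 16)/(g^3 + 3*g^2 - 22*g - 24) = (g^2 - 4)/(g^2 + 7*g + 6)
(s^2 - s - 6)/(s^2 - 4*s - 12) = (s - 3)/(s - 6)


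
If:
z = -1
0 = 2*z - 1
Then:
No Solution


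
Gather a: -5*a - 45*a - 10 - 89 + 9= -50*a - 90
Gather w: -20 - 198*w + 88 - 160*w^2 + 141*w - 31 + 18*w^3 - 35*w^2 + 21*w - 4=18*w^3 - 195*w^2 - 36*w + 33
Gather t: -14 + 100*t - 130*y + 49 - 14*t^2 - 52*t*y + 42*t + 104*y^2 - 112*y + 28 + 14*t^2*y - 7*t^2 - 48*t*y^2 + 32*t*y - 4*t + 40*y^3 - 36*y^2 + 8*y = t^2*(14*y - 21) + t*(-48*y^2 - 20*y + 138) + 40*y^3 + 68*y^2 - 234*y + 63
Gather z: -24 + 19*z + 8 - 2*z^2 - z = -2*z^2 + 18*z - 16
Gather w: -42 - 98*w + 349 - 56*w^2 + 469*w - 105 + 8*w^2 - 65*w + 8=-48*w^2 + 306*w + 210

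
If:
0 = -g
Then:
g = 0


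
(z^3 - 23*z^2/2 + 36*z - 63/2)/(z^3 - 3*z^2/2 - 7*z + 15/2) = (2*z^2 - 17*z + 21)/(2*z^2 + 3*z - 5)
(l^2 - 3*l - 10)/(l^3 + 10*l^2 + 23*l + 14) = (l - 5)/(l^2 + 8*l + 7)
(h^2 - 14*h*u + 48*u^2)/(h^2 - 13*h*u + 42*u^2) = (-h + 8*u)/(-h + 7*u)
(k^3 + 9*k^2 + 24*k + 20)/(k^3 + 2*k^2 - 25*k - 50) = (k + 2)/(k - 5)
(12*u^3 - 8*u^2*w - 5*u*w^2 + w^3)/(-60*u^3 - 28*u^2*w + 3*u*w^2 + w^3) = (-6*u^2 + 7*u*w - w^2)/(30*u^2 - u*w - w^2)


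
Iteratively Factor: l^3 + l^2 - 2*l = (l)*(l^2 + l - 2) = l*(l + 2)*(l - 1)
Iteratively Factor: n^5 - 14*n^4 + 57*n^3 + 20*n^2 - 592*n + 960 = (n + 3)*(n^4 - 17*n^3 + 108*n^2 - 304*n + 320) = (n - 4)*(n + 3)*(n^3 - 13*n^2 + 56*n - 80) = (n - 5)*(n - 4)*(n + 3)*(n^2 - 8*n + 16) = (n - 5)*(n - 4)^2*(n + 3)*(n - 4)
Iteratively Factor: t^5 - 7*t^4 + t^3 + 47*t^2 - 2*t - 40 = (t + 1)*(t^4 - 8*t^3 + 9*t^2 + 38*t - 40) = (t - 5)*(t + 1)*(t^3 - 3*t^2 - 6*t + 8) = (t - 5)*(t + 1)*(t + 2)*(t^2 - 5*t + 4) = (t - 5)*(t - 4)*(t + 1)*(t + 2)*(t - 1)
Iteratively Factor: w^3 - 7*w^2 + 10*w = (w)*(w^2 - 7*w + 10) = w*(w - 2)*(w - 5)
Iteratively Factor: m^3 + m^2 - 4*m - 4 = (m + 2)*(m^2 - m - 2) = (m - 2)*(m + 2)*(m + 1)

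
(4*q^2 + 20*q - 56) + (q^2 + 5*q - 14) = 5*q^2 + 25*q - 70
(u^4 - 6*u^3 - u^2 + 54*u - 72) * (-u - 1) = -u^5 + 5*u^4 + 7*u^3 - 53*u^2 + 18*u + 72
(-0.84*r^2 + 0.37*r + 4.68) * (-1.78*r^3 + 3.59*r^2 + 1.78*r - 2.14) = 1.4952*r^5 - 3.6742*r^4 - 8.4973*r^3 + 19.2574*r^2 + 7.5386*r - 10.0152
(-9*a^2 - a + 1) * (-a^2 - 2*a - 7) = 9*a^4 + 19*a^3 + 64*a^2 + 5*a - 7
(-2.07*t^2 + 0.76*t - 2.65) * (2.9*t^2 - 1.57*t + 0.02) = -6.003*t^4 + 5.4539*t^3 - 8.9196*t^2 + 4.1757*t - 0.053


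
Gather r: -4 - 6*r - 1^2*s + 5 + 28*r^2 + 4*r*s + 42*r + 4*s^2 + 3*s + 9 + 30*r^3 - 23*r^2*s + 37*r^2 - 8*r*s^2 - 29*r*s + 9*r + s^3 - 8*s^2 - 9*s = 30*r^3 + r^2*(65 - 23*s) + r*(-8*s^2 - 25*s + 45) + s^3 - 4*s^2 - 7*s + 10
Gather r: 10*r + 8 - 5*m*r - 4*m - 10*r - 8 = -5*m*r - 4*m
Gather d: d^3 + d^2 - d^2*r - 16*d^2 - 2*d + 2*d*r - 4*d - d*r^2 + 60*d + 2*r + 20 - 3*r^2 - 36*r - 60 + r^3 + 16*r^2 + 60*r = d^3 + d^2*(-r - 15) + d*(-r^2 + 2*r + 54) + r^3 + 13*r^2 + 26*r - 40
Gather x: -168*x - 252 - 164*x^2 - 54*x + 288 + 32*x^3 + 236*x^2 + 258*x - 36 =32*x^3 + 72*x^2 + 36*x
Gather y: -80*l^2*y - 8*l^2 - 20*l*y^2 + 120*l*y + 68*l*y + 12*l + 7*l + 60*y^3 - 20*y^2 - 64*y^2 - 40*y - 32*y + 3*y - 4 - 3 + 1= -8*l^2 + 19*l + 60*y^3 + y^2*(-20*l - 84) + y*(-80*l^2 + 188*l - 69) - 6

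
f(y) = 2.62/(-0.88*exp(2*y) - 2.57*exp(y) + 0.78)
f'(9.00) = 0.00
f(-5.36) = 3.41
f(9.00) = 0.00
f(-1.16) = -23.36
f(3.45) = -0.00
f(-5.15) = 3.42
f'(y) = 2.62*(1.76*exp(2*y) + 2.57*exp(y))/(-0.88*exp(2*y) - 2.57*exp(y) + 0.78)^2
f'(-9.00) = 0.00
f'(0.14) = 1.24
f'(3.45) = 0.01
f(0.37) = -0.55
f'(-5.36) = 0.05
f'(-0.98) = 33.38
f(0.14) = -0.78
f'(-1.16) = 203.89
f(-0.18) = -1.32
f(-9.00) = 3.36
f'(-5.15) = 0.07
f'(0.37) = 0.85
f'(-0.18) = 2.25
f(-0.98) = -8.49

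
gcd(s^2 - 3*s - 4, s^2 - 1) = s + 1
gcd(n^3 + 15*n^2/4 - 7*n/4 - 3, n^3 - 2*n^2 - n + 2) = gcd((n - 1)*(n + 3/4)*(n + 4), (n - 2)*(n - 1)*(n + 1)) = n - 1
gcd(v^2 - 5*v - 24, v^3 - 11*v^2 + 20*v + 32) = v - 8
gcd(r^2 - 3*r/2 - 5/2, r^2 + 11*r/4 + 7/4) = r + 1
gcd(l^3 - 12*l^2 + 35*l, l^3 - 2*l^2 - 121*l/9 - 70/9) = l - 5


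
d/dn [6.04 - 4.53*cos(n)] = 4.53*sin(n)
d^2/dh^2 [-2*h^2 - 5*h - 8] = -4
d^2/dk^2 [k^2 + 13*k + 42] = 2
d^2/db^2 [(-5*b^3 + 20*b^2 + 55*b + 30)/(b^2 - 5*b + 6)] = 120*(b^3 + 3*b^2 - 33*b + 49)/(b^6 - 15*b^5 + 93*b^4 - 305*b^3 + 558*b^2 - 540*b + 216)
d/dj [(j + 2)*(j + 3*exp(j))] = j + (j + 2)*(3*exp(j) + 1) + 3*exp(j)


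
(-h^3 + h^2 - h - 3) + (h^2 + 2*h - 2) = -h^3 + 2*h^2 + h - 5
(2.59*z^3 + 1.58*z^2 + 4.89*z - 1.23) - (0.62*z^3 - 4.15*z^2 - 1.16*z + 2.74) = 1.97*z^3 + 5.73*z^2 + 6.05*z - 3.97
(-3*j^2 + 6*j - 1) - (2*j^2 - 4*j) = -5*j^2 + 10*j - 1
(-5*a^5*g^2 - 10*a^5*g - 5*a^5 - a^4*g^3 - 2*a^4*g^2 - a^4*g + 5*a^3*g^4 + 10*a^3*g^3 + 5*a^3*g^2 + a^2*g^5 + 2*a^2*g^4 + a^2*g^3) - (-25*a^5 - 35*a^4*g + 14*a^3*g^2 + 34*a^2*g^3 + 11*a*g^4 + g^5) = -5*a^5*g^2 - 10*a^5*g + 20*a^5 - a^4*g^3 - 2*a^4*g^2 + 34*a^4*g + 5*a^3*g^4 + 10*a^3*g^3 - 9*a^3*g^2 + a^2*g^5 + 2*a^2*g^4 - 33*a^2*g^3 - 11*a*g^4 - g^5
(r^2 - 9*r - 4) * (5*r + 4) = 5*r^3 - 41*r^2 - 56*r - 16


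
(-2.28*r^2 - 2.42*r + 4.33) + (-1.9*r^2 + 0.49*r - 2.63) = -4.18*r^2 - 1.93*r + 1.7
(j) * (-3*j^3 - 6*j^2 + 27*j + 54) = -3*j^4 - 6*j^3 + 27*j^2 + 54*j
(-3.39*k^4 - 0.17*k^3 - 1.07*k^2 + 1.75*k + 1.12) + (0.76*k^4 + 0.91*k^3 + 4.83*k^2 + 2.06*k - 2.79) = -2.63*k^4 + 0.74*k^3 + 3.76*k^2 + 3.81*k - 1.67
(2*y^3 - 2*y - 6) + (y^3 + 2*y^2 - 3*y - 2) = 3*y^3 + 2*y^2 - 5*y - 8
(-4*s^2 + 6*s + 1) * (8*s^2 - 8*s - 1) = -32*s^4 + 80*s^3 - 36*s^2 - 14*s - 1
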